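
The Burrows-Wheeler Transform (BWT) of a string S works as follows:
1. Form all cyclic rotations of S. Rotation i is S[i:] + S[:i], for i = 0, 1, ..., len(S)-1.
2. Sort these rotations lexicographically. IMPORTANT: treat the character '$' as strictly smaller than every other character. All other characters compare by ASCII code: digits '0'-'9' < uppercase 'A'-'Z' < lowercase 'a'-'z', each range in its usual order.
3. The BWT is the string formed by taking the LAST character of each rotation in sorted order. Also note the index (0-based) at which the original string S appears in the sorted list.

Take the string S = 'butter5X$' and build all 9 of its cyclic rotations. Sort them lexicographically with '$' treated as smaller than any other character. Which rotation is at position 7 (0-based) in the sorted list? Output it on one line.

Answer: tter5X$bu

Derivation:
All 9 rotations (rotation i = S[i:]+S[:i]):
  rot[0] = butter5X$
  rot[1] = utter5X$b
  rot[2] = tter5X$bu
  rot[3] = ter5X$but
  rot[4] = er5X$butt
  rot[5] = r5X$butte
  rot[6] = 5X$butter
  rot[7] = X$butter5
  rot[8] = $butter5X
Sorted (with $ < everything):
  sorted[0] = $butter5X
  sorted[1] = 5X$butter
  sorted[2] = X$butter5
  sorted[3] = butter5X$
  sorted[4] = er5X$butt
  sorted[5] = r5X$butte
  sorted[6] = ter5X$but
  sorted[7] = tter5X$bu
  sorted[8] = utter5X$b
sorted[7] = tter5X$bu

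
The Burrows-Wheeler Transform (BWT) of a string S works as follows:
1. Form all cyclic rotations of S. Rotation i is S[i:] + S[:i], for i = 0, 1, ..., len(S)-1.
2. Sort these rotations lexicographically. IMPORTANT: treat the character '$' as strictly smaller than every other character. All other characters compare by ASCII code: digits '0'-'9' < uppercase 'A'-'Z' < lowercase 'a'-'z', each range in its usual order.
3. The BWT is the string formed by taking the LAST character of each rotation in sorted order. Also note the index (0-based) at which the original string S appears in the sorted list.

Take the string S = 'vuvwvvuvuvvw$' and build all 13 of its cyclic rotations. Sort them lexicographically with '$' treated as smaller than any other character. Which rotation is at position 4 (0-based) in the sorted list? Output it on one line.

All 13 rotations (rotation i = S[i:]+S[:i]):
  rot[0] = vuvwvvuvuvvw$
  rot[1] = uvwvvuvuvvw$v
  rot[2] = vwvvuvuvvw$vu
  rot[3] = wvvuvuvvw$vuv
  rot[4] = vvuvuvvw$vuvw
  rot[5] = vuvuvvw$vuvwv
  rot[6] = uvuvvw$vuvwvv
  rot[7] = vuvvw$vuvwvvu
  rot[8] = uvvw$vuvwvvuv
  rot[9] = vvw$vuvwvvuvu
  rot[10] = vw$vuvwvvuvuv
  rot[11] = w$vuvwvvuvuvv
  rot[12] = $vuvwvvuvuvvw
Sorted (with $ < everything):
  sorted[0] = $vuvwvvuvuvvw
  sorted[1] = uvuvvw$vuvwvv
  sorted[2] = uvvw$vuvwvvuv
  sorted[3] = uvwvvuvuvvw$v
  sorted[4] = vuvuvvw$vuvwv
  sorted[5] = vuvvw$vuvwvvu
  sorted[6] = vuvwvvuvuvvw$
  sorted[7] = vvuvuvvw$vuvw
  sorted[8] = vvw$vuvwvvuvu
  sorted[9] = vw$vuvwvvuvuv
  sorted[10] = vwvvuvuvvw$vu
  sorted[11] = w$vuvwvvuvuvv
  sorted[12] = wvvuvuvvw$vuv
sorted[4] = vuvuvvw$vuvwv

Answer: vuvuvvw$vuvwv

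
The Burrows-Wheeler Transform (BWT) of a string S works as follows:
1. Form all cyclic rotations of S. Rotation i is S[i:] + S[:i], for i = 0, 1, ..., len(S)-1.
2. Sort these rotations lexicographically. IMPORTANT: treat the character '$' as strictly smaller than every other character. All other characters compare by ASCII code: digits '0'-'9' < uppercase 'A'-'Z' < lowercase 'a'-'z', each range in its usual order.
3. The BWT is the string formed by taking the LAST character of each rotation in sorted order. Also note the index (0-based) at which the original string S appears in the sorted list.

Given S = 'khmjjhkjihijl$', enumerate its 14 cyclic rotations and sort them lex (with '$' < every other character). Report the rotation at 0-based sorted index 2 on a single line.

All 14 rotations (rotation i = S[i:]+S[:i]):
  rot[0] = khmjjhkjihijl$
  rot[1] = hmjjhkjihijl$k
  rot[2] = mjjhkjihijl$kh
  rot[3] = jjhkjihijl$khm
  rot[4] = jhkjihijl$khmj
  rot[5] = hkjihijl$khmjj
  rot[6] = kjihijl$khmjjh
  rot[7] = jihijl$khmjjhk
  rot[8] = ihijl$khmjjhkj
  rot[9] = hijl$khmjjhkji
  rot[10] = ijl$khmjjhkjih
  rot[11] = jl$khmjjhkjihi
  rot[12] = l$khmjjhkjihij
  rot[13] = $khmjjhkjihijl
Sorted (with $ < everything):
  sorted[0] = $khmjjhkjihijl
  sorted[1] = hijl$khmjjhkji
  sorted[2] = hkjihijl$khmjj
  sorted[3] = hmjjhkjihijl$k
  sorted[4] = ihijl$khmjjhkj
  sorted[5] = ijl$khmjjhkjih
  sorted[6] = jhkjihijl$khmj
  sorted[7] = jihijl$khmjjhk
  sorted[8] = jjhkjihijl$khm
  sorted[9] = jl$khmjjhkjihi
  sorted[10] = khmjjhkjihijl$
  sorted[11] = kjihijl$khmjjh
  sorted[12] = l$khmjjhkjihij
  sorted[13] = mjjhkjihijl$kh
sorted[2] = hkjihijl$khmjj

Answer: hkjihijl$khmjj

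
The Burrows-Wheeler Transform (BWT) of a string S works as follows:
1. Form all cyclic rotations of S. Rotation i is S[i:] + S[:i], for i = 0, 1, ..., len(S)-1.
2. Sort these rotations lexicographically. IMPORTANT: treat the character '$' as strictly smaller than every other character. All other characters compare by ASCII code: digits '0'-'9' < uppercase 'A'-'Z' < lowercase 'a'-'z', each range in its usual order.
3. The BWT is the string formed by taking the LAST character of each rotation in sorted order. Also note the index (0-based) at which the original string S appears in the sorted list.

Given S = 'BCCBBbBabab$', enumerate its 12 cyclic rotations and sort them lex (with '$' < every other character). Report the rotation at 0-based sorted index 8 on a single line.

All 12 rotations (rotation i = S[i:]+S[:i]):
  rot[0] = BCCBBbBabab$
  rot[1] = CCBBbBabab$B
  rot[2] = CBBbBabab$BC
  rot[3] = BBbBabab$BCC
  rot[4] = BbBabab$BCCB
  rot[5] = bBabab$BCCBB
  rot[6] = Babab$BCCBBb
  rot[7] = abab$BCCBBbB
  rot[8] = bab$BCCBBbBa
  rot[9] = ab$BCCBBbBab
  rot[10] = b$BCCBBbBaba
  rot[11] = $BCCBBbBabab
Sorted (with $ < everything):
  sorted[0] = $BCCBBbBabab
  sorted[1] = BBbBabab$BCC
  sorted[2] = BCCBBbBabab$
  sorted[3] = Babab$BCCBBb
  sorted[4] = BbBabab$BCCB
  sorted[5] = CBBbBabab$BC
  sorted[6] = CCBBbBabab$B
  sorted[7] = ab$BCCBBbBab
  sorted[8] = abab$BCCBBbB
  sorted[9] = b$BCCBBbBaba
  sorted[10] = bBabab$BCCBB
  sorted[11] = bab$BCCBBbBa
sorted[8] = abab$BCCBBbB

Answer: abab$BCCBBbB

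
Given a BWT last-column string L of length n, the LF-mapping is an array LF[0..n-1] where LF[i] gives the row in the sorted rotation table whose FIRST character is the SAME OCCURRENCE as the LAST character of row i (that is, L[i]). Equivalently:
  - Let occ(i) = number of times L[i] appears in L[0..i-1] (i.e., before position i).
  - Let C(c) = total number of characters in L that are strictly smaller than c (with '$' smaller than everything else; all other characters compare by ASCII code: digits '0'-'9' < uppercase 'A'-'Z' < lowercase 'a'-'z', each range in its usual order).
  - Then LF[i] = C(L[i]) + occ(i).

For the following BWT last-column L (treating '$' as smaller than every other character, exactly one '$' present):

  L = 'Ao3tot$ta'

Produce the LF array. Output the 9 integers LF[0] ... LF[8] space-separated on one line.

Char counts: '$':1, '3':1, 'A':1, 'a':1, 'o':2, 't':3
C (first-col start): C('$')=0, C('3')=1, C('A')=2, C('a')=3, C('o')=4, C('t')=6
L[0]='A': occ=0, LF[0]=C('A')+0=2+0=2
L[1]='o': occ=0, LF[1]=C('o')+0=4+0=4
L[2]='3': occ=0, LF[2]=C('3')+0=1+0=1
L[3]='t': occ=0, LF[3]=C('t')+0=6+0=6
L[4]='o': occ=1, LF[4]=C('o')+1=4+1=5
L[5]='t': occ=1, LF[5]=C('t')+1=6+1=7
L[6]='$': occ=0, LF[6]=C('$')+0=0+0=0
L[7]='t': occ=2, LF[7]=C('t')+2=6+2=8
L[8]='a': occ=0, LF[8]=C('a')+0=3+0=3

Answer: 2 4 1 6 5 7 0 8 3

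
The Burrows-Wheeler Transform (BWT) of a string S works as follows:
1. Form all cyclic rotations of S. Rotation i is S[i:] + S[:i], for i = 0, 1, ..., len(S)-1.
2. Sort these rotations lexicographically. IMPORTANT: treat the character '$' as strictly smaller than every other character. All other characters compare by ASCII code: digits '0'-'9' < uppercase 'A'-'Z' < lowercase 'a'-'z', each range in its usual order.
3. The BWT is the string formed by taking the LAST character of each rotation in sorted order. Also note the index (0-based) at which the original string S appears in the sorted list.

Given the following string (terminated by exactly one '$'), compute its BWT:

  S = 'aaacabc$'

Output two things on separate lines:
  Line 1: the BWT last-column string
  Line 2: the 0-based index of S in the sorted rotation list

All 8 rotations (rotation i = S[i:]+S[:i]):
  rot[0] = aaacabc$
  rot[1] = aacabc$a
  rot[2] = acabc$aa
  rot[3] = cabc$aaa
  rot[4] = abc$aaac
  rot[5] = bc$aaaca
  rot[6] = c$aaacab
  rot[7] = $aaacabc
Sorted (with $ < everything):
  sorted[0] = $aaacabc  (last char: 'c')
  sorted[1] = aaacabc$  (last char: '$')
  sorted[2] = aacabc$a  (last char: 'a')
  sorted[3] = abc$aaac  (last char: 'c')
  sorted[4] = acabc$aa  (last char: 'a')
  sorted[5] = bc$aaaca  (last char: 'a')
  sorted[6] = c$aaacab  (last char: 'b')
  sorted[7] = cabc$aaa  (last char: 'a')
Last column: c$acaaba
Original string S is at sorted index 1

Answer: c$acaaba
1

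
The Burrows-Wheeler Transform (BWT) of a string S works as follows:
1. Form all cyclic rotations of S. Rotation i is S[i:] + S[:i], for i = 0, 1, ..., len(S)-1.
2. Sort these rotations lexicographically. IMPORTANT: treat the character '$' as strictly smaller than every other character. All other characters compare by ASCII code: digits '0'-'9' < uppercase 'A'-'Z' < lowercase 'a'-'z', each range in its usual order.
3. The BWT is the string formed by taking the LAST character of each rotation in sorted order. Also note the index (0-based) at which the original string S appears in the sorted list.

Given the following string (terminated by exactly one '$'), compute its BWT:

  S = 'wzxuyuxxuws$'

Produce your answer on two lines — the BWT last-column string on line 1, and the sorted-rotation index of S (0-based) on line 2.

Answer: swxyxu$xzuuw
6

Derivation:
All 12 rotations (rotation i = S[i:]+S[:i]):
  rot[0] = wzxuyuxxuws$
  rot[1] = zxuyuxxuws$w
  rot[2] = xuyuxxuws$wz
  rot[3] = uyuxxuws$wzx
  rot[4] = yuxxuws$wzxu
  rot[5] = uxxuws$wzxuy
  rot[6] = xxuws$wzxuyu
  rot[7] = xuws$wzxuyux
  rot[8] = uws$wzxuyuxx
  rot[9] = ws$wzxuyuxxu
  rot[10] = s$wzxuyuxxuw
  rot[11] = $wzxuyuxxuws
Sorted (with $ < everything):
  sorted[0] = $wzxuyuxxuws  (last char: 's')
  sorted[1] = s$wzxuyuxxuw  (last char: 'w')
  sorted[2] = uws$wzxuyuxx  (last char: 'x')
  sorted[3] = uxxuws$wzxuy  (last char: 'y')
  sorted[4] = uyuxxuws$wzx  (last char: 'x')
  sorted[5] = ws$wzxuyuxxu  (last char: 'u')
  sorted[6] = wzxuyuxxuws$  (last char: '$')
  sorted[7] = xuws$wzxuyux  (last char: 'x')
  sorted[8] = xuyuxxuws$wz  (last char: 'z')
  sorted[9] = xxuws$wzxuyu  (last char: 'u')
  sorted[10] = yuxxuws$wzxu  (last char: 'u')
  sorted[11] = zxuyuxxuws$w  (last char: 'w')
Last column: swxyxu$xzuuw
Original string S is at sorted index 6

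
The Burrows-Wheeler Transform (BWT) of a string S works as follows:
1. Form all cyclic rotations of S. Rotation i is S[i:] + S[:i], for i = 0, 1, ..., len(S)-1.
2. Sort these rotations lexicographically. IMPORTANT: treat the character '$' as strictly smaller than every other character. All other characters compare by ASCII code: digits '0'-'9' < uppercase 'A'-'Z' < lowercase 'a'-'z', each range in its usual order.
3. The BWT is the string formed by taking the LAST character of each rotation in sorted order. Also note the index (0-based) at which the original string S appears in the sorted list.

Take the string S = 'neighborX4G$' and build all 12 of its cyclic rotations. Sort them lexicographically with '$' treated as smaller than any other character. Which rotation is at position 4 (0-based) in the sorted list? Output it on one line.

Answer: borX4G$neigh

Derivation:
All 12 rotations (rotation i = S[i:]+S[:i]):
  rot[0] = neighborX4G$
  rot[1] = eighborX4G$n
  rot[2] = ighborX4G$ne
  rot[3] = ghborX4G$nei
  rot[4] = hborX4G$neig
  rot[5] = borX4G$neigh
  rot[6] = orX4G$neighb
  rot[7] = rX4G$neighbo
  rot[8] = X4G$neighbor
  rot[9] = 4G$neighborX
  rot[10] = G$neighborX4
  rot[11] = $neighborX4G
Sorted (with $ < everything):
  sorted[0] = $neighborX4G
  sorted[1] = 4G$neighborX
  sorted[2] = G$neighborX4
  sorted[3] = X4G$neighbor
  sorted[4] = borX4G$neigh
  sorted[5] = eighborX4G$n
  sorted[6] = ghborX4G$nei
  sorted[7] = hborX4G$neig
  sorted[8] = ighborX4G$ne
  sorted[9] = neighborX4G$
  sorted[10] = orX4G$neighb
  sorted[11] = rX4G$neighbo
sorted[4] = borX4G$neigh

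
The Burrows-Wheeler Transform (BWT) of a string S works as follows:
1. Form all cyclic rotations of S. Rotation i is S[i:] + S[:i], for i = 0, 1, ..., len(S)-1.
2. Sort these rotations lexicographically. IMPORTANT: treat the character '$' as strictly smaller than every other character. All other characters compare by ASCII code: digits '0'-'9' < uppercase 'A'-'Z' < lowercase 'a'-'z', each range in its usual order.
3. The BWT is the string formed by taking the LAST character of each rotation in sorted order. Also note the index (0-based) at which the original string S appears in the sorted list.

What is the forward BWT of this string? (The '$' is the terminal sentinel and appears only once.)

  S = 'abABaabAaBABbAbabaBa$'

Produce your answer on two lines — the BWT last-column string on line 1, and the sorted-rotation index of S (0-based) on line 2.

All 21 rotations (rotation i = S[i:]+S[:i]):
  rot[0] = abABaabAaBABbAbabaBa$
  rot[1] = bABaabAaBABbAbabaBa$a
  rot[2] = ABaabAaBABbAbabaBa$ab
  rot[3] = BaabAaBABbAbabaBa$abA
  rot[4] = aabAaBABbAbabaBa$abAB
  rot[5] = abAaBABbAbabaBa$abABa
  rot[6] = bAaBABbAbabaBa$abABaa
  rot[7] = AaBABbAbabaBa$abABaab
  rot[8] = aBABbAbabaBa$abABaabA
  rot[9] = BABbAbabaBa$abABaabAa
  rot[10] = ABbAbabaBa$abABaabAaB
  rot[11] = BbAbabaBa$abABaabAaBA
  rot[12] = bAbabaBa$abABaabAaBAB
  rot[13] = AbabaBa$abABaabAaBABb
  rot[14] = babaBa$abABaabAaBABbA
  rot[15] = abaBa$abABaabAaBABbAb
  rot[16] = baBa$abABaabAaBABbAba
  rot[17] = aBa$abABaabAaBABbAbab
  rot[18] = Ba$abABaabAaBABbAbaba
  rot[19] = a$abABaabAaBABbAbabaB
  rot[20] = $abABaabAaBABbAbabaBa
Sorted (with $ < everything):
  sorted[0] = $abABaabAaBABbAbabaBa  (last char: 'a')
  sorted[1] = ABaabAaBABbAbabaBa$ab  (last char: 'b')
  sorted[2] = ABbAbabaBa$abABaabAaB  (last char: 'B')
  sorted[3] = AaBABbAbabaBa$abABaab  (last char: 'b')
  sorted[4] = AbabaBa$abABaabAaBABb  (last char: 'b')
  sorted[5] = BABbAbabaBa$abABaabAa  (last char: 'a')
  sorted[6] = Ba$abABaabAaBABbAbaba  (last char: 'a')
  sorted[7] = BaabAaBABbAbabaBa$abA  (last char: 'A')
  sorted[8] = BbAbabaBa$abABaabAaBA  (last char: 'A')
  sorted[9] = a$abABaabAaBABbAbabaB  (last char: 'B')
  sorted[10] = aBABbAbabaBa$abABaabA  (last char: 'A')
  sorted[11] = aBa$abABaabAaBABbAbab  (last char: 'b')
  sorted[12] = aabAaBABbAbabaBa$abAB  (last char: 'B')
  sorted[13] = abABaabAaBABbAbabaBa$  (last char: '$')
  sorted[14] = abAaBABbAbabaBa$abABa  (last char: 'a')
  sorted[15] = abaBa$abABaabAaBABbAb  (last char: 'b')
  sorted[16] = bABaabAaBABbAbabaBa$a  (last char: 'a')
  sorted[17] = bAaBABbAbabaBa$abABaa  (last char: 'a')
  sorted[18] = bAbabaBa$abABaabAaBAB  (last char: 'B')
  sorted[19] = baBa$abABaabAaBABbAba  (last char: 'a')
  sorted[20] = babaBa$abABaabAaBABbA  (last char: 'A')
Last column: abBbbaaAABAbB$abaaBaA
Original string S is at sorted index 13

Answer: abBbbaaAABAbB$abaaBaA
13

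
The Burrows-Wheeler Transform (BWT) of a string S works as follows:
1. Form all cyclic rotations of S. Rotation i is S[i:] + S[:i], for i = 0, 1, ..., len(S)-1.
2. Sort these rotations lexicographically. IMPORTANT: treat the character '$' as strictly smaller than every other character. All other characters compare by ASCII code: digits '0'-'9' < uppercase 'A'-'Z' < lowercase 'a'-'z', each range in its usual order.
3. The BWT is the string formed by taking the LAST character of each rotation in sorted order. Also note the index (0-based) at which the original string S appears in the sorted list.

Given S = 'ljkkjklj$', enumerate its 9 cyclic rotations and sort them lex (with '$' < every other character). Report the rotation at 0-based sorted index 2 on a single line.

All 9 rotations (rotation i = S[i:]+S[:i]):
  rot[0] = ljkkjklj$
  rot[1] = jkkjklj$l
  rot[2] = kkjklj$lj
  rot[3] = kjklj$ljk
  rot[4] = jklj$ljkk
  rot[5] = klj$ljkkj
  rot[6] = lj$ljkkjk
  rot[7] = j$ljkkjkl
  rot[8] = $ljkkjklj
Sorted (with $ < everything):
  sorted[0] = $ljkkjklj
  sorted[1] = j$ljkkjkl
  sorted[2] = jkkjklj$l
  sorted[3] = jklj$ljkk
  sorted[4] = kjklj$ljk
  sorted[5] = kkjklj$lj
  sorted[6] = klj$ljkkj
  sorted[7] = lj$ljkkjk
  sorted[8] = ljkkjklj$
sorted[2] = jkkjklj$l

Answer: jkkjklj$l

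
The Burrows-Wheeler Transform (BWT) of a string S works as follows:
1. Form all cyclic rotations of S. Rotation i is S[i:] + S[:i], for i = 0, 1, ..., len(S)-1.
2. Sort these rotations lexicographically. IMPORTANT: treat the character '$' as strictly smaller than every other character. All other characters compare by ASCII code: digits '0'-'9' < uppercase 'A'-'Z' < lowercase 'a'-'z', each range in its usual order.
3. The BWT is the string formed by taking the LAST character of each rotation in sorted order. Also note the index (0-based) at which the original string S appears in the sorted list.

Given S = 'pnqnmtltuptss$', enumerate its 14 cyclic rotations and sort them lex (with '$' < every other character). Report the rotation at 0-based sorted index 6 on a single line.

Answer: ptss$pnqnmtltu

Derivation:
All 14 rotations (rotation i = S[i:]+S[:i]):
  rot[0] = pnqnmtltuptss$
  rot[1] = nqnmtltuptss$p
  rot[2] = qnmtltuptss$pn
  rot[3] = nmtltuptss$pnq
  rot[4] = mtltuptss$pnqn
  rot[5] = tltuptss$pnqnm
  rot[6] = ltuptss$pnqnmt
  rot[7] = tuptss$pnqnmtl
  rot[8] = uptss$pnqnmtlt
  rot[9] = ptss$pnqnmtltu
  rot[10] = tss$pnqnmtltup
  rot[11] = ss$pnqnmtltupt
  rot[12] = s$pnqnmtltupts
  rot[13] = $pnqnmtltuptss
Sorted (with $ < everything):
  sorted[0] = $pnqnmtltuptss
  sorted[1] = ltuptss$pnqnmt
  sorted[2] = mtltuptss$pnqn
  sorted[3] = nmtltuptss$pnq
  sorted[4] = nqnmtltuptss$p
  sorted[5] = pnqnmtltuptss$
  sorted[6] = ptss$pnqnmtltu
  sorted[7] = qnmtltuptss$pn
  sorted[8] = s$pnqnmtltupts
  sorted[9] = ss$pnqnmtltupt
  sorted[10] = tltuptss$pnqnm
  sorted[11] = tss$pnqnmtltup
  sorted[12] = tuptss$pnqnmtl
  sorted[13] = uptss$pnqnmtlt
sorted[6] = ptss$pnqnmtltu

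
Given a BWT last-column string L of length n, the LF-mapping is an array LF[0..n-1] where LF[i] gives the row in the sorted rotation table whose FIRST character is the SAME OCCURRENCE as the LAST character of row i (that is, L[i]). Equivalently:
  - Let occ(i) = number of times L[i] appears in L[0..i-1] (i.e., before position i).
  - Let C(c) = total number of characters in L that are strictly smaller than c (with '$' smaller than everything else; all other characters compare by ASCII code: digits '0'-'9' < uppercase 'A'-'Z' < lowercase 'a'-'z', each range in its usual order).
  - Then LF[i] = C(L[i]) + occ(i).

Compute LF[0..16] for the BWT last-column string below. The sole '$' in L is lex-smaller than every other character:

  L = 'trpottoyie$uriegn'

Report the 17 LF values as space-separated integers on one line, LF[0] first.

Char counts: '$':1, 'e':2, 'g':1, 'i':2, 'n':1, 'o':2, 'p':1, 'r':2, 't':3, 'u':1, 'y':1
C (first-col start): C('$')=0, C('e')=1, C('g')=3, C('i')=4, C('n')=6, C('o')=7, C('p')=9, C('r')=10, C('t')=12, C('u')=15, C('y')=16
L[0]='t': occ=0, LF[0]=C('t')+0=12+0=12
L[1]='r': occ=0, LF[1]=C('r')+0=10+0=10
L[2]='p': occ=0, LF[2]=C('p')+0=9+0=9
L[3]='o': occ=0, LF[3]=C('o')+0=7+0=7
L[4]='t': occ=1, LF[4]=C('t')+1=12+1=13
L[5]='t': occ=2, LF[5]=C('t')+2=12+2=14
L[6]='o': occ=1, LF[6]=C('o')+1=7+1=8
L[7]='y': occ=0, LF[7]=C('y')+0=16+0=16
L[8]='i': occ=0, LF[8]=C('i')+0=4+0=4
L[9]='e': occ=0, LF[9]=C('e')+0=1+0=1
L[10]='$': occ=0, LF[10]=C('$')+0=0+0=0
L[11]='u': occ=0, LF[11]=C('u')+0=15+0=15
L[12]='r': occ=1, LF[12]=C('r')+1=10+1=11
L[13]='i': occ=1, LF[13]=C('i')+1=4+1=5
L[14]='e': occ=1, LF[14]=C('e')+1=1+1=2
L[15]='g': occ=0, LF[15]=C('g')+0=3+0=3
L[16]='n': occ=0, LF[16]=C('n')+0=6+0=6

Answer: 12 10 9 7 13 14 8 16 4 1 0 15 11 5 2 3 6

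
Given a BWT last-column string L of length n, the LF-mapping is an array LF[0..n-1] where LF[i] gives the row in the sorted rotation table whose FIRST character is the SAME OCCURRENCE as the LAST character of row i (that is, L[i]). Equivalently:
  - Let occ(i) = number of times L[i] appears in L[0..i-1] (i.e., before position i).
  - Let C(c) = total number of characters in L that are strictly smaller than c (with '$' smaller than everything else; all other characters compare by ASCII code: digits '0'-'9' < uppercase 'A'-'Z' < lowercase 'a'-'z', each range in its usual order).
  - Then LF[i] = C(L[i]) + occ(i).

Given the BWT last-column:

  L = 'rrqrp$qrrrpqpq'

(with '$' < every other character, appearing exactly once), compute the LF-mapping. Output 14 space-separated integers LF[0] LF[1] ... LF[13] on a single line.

Char counts: '$':1, 'p':3, 'q':4, 'r':6
C (first-col start): C('$')=0, C('p')=1, C('q')=4, C('r')=8
L[0]='r': occ=0, LF[0]=C('r')+0=8+0=8
L[1]='r': occ=1, LF[1]=C('r')+1=8+1=9
L[2]='q': occ=0, LF[2]=C('q')+0=4+0=4
L[3]='r': occ=2, LF[3]=C('r')+2=8+2=10
L[4]='p': occ=0, LF[4]=C('p')+0=1+0=1
L[5]='$': occ=0, LF[5]=C('$')+0=0+0=0
L[6]='q': occ=1, LF[6]=C('q')+1=4+1=5
L[7]='r': occ=3, LF[7]=C('r')+3=8+3=11
L[8]='r': occ=4, LF[8]=C('r')+4=8+4=12
L[9]='r': occ=5, LF[9]=C('r')+5=8+5=13
L[10]='p': occ=1, LF[10]=C('p')+1=1+1=2
L[11]='q': occ=2, LF[11]=C('q')+2=4+2=6
L[12]='p': occ=2, LF[12]=C('p')+2=1+2=3
L[13]='q': occ=3, LF[13]=C('q')+3=4+3=7

Answer: 8 9 4 10 1 0 5 11 12 13 2 6 3 7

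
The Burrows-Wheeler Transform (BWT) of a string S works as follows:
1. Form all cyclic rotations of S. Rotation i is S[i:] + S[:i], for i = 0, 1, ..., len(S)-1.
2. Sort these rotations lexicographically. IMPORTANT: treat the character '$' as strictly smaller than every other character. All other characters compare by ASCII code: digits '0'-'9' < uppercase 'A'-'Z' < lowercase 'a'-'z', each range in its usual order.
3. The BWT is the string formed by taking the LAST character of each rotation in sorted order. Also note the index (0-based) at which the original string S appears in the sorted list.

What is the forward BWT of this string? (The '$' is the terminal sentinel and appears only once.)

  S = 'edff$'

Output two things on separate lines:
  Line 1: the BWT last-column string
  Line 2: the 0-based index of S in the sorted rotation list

Answer: fe$fd
2

Derivation:
All 5 rotations (rotation i = S[i:]+S[:i]):
  rot[0] = edff$
  rot[1] = dff$e
  rot[2] = ff$ed
  rot[3] = f$edf
  rot[4] = $edff
Sorted (with $ < everything):
  sorted[0] = $edff  (last char: 'f')
  sorted[1] = dff$e  (last char: 'e')
  sorted[2] = edff$  (last char: '$')
  sorted[3] = f$edf  (last char: 'f')
  sorted[4] = ff$ed  (last char: 'd')
Last column: fe$fd
Original string S is at sorted index 2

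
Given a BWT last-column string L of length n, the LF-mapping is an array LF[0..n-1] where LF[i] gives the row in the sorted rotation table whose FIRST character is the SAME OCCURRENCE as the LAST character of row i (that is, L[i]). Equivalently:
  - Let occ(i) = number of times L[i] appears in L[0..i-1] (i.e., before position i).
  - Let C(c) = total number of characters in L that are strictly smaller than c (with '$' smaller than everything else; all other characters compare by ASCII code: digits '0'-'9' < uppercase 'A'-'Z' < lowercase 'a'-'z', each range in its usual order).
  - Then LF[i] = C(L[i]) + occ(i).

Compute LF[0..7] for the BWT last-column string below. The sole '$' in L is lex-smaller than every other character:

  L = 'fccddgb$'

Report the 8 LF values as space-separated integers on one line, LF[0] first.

Answer: 6 2 3 4 5 7 1 0

Derivation:
Char counts: '$':1, 'b':1, 'c':2, 'd':2, 'f':1, 'g':1
C (first-col start): C('$')=0, C('b')=1, C('c')=2, C('d')=4, C('f')=6, C('g')=7
L[0]='f': occ=0, LF[0]=C('f')+0=6+0=6
L[1]='c': occ=0, LF[1]=C('c')+0=2+0=2
L[2]='c': occ=1, LF[2]=C('c')+1=2+1=3
L[3]='d': occ=0, LF[3]=C('d')+0=4+0=4
L[4]='d': occ=1, LF[4]=C('d')+1=4+1=5
L[5]='g': occ=0, LF[5]=C('g')+0=7+0=7
L[6]='b': occ=0, LF[6]=C('b')+0=1+0=1
L[7]='$': occ=0, LF[7]=C('$')+0=0+0=0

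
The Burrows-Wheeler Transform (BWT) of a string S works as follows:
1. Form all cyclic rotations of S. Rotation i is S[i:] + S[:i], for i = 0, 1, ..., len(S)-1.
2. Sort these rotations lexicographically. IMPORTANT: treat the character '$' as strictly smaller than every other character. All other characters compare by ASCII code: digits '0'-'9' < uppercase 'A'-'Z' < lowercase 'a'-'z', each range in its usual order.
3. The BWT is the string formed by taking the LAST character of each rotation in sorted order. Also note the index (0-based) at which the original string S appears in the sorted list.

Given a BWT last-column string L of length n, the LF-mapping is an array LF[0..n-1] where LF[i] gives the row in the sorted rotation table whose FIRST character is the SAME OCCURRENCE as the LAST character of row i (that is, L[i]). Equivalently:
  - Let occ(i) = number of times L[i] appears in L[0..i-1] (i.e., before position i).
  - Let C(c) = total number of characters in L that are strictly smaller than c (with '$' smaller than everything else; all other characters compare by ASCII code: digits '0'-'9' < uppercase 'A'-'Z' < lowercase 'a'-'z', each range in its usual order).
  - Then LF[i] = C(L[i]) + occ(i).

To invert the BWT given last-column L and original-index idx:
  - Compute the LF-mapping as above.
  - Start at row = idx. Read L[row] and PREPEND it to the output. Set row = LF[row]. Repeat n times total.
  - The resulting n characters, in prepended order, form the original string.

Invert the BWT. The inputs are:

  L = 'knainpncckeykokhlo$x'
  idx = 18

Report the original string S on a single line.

Answer: xylophoneknickknack$

Derivation:
LF mapping: 7 12 1 6 13 17 14 2 3 8 4 19 9 15 10 5 11 16 0 18
Walk LF starting at row 18, prepending L[row]:
  step 1: row=18, L[18]='$', prepend. Next row=LF[18]=0
  step 2: row=0, L[0]='k', prepend. Next row=LF[0]=7
  step 3: row=7, L[7]='c', prepend. Next row=LF[7]=2
  step 4: row=2, L[2]='a', prepend. Next row=LF[2]=1
  step 5: row=1, L[1]='n', prepend. Next row=LF[1]=12
  step 6: row=12, L[12]='k', prepend. Next row=LF[12]=9
  step 7: row=9, L[9]='k', prepend. Next row=LF[9]=8
  step 8: row=8, L[8]='c', prepend. Next row=LF[8]=3
  step 9: row=3, L[3]='i', prepend. Next row=LF[3]=6
  step 10: row=6, L[6]='n', prepend. Next row=LF[6]=14
  step 11: row=14, L[14]='k', prepend. Next row=LF[14]=10
  step 12: row=10, L[10]='e', prepend. Next row=LF[10]=4
  step 13: row=4, L[4]='n', prepend. Next row=LF[4]=13
  step 14: row=13, L[13]='o', prepend. Next row=LF[13]=15
  step 15: row=15, L[15]='h', prepend. Next row=LF[15]=5
  step 16: row=5, L[5]='p', prepend. Next row=LF[5]=17
  step 17: row=17, L[17]='o', prepend. Next row=LF[17]=16
  step 18: row=16, L[16]='l', prepend. Next row=LF[16]=11
  step 19: row=11, L[11]='y', prepend. Next row=LF[11]=19
  step 20: row=19, L[19]='x', prepend. Next row=LF[19]=18
Reversed output: xylophoneknickknack$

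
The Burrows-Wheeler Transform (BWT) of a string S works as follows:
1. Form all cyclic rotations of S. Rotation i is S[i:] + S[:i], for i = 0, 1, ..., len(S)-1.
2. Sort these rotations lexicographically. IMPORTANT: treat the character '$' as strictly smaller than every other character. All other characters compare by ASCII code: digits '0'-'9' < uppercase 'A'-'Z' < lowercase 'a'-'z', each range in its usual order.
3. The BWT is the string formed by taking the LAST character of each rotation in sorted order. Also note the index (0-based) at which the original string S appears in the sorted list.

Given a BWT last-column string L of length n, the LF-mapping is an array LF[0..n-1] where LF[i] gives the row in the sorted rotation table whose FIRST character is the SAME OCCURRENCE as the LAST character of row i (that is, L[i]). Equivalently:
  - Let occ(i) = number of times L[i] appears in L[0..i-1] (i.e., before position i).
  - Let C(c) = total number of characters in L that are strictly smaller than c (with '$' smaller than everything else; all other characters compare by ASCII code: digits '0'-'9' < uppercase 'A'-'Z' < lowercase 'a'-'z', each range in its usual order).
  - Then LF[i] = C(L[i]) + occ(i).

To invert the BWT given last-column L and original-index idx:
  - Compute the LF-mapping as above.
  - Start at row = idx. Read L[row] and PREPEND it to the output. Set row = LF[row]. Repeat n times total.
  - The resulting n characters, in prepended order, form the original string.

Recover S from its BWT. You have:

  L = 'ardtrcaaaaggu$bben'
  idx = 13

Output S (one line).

LF mapping: 1 14 9 16 15 8 2 3 4 5 11 12 17 0 6 7 10 13
Walk LF starting at row 13, prepending L[row]:
  step 1: row=13, L[13]='$', prepend. Next row=LF[13]=0
  step 2: row=0, L[0]='a', prepend. Next row=LF[0]=1
  step 3: row=1, L[1]='r', prepend. Next row=LF[1]=14
  step 4: row=14, L[14]='b', prepend. Next row=LF[14]=6
  step 5: row=6, L[6]='a', prepend. Next row=LF[6]=2
  step 6: row=2, L[2]='d', prepend. Next row=LF[2]=9
  step 7: row=9, L[9]='a', prepend. Next row=LF[9]=5
  step 8: row=5, L[5]='c', prepend. Next row=LF[5]=8
  step 9: row=8, L[8]='a', prepend. Next row=LF[8]=4
  step 10: row=4, L[4]='r', prepend. Next row=LF[4]=15
  step 11: row=15, L[15]='b', prepend. Next row=LF[15]=7
  step 12: row=7, L[7]='a', prepend. Next row=LF[7]=3
  step 13: row=3, L[3]='t', prepend. Next row=LF[3]=16
  step 14: row=16, L[16]='e', prepend. Next row=LF[16]=10
  step 15: row=10, L[10]='g', prepend. Next row=LF[10]=11
  step 16: row=11, L[11]='g', prepend. Next row=LF[11]=12
  step 17: row=12, L[12]='u', prepend. Next row=LF[12]=17
  step 18: row=17, L[17]='n', prepend. Next row=LF[17]=13
Reversed output: nuggetabracadabra$

Answer: nuggetabracadabra$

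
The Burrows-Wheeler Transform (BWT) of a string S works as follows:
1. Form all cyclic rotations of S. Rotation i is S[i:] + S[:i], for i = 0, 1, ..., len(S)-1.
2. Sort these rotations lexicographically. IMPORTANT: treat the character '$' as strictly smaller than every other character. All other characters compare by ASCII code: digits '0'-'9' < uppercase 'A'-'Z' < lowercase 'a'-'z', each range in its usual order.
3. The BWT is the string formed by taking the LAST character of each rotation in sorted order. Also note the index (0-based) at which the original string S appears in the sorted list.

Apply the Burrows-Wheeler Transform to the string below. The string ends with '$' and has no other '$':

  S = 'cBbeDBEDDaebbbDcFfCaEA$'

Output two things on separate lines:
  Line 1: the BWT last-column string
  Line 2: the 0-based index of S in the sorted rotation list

Answer: AEDcfeEDbaBcCDbbeB$DbaF
18

Derivation:
All 23 rotations (rotation i = S[i:]+S[:i]):
  rot[0] = cBbeDBEDDaebbbDcFfCaEA$
  rot[1] = BbeDBEDDaebbbDcFfCaEA$c
  rot[2] = beDBEDDaebbbDcFfCaEA$cB
  rot[3] = eDBEDDaebbbDcFfCaEA$cBb
  rot[4] = DBEDDaebbbDcFfCaEA$cBbe
  rot[5] = BEDDaebbbDcFfCaEA$cBbeD
  rot[6] = EDDaebbbDcFfCaEA$cBbeDB
  rot[7] = DDaebbbDcFfCaEA$cBbeDBE
  rot[8] = DaebbbDcFfCaEA$cBbeDBED
  rot[9] = aebbbDcFfCaEA$cBbeDBEDD
  rot[10] = ebbbDcFfCaEA$cBbeDBEDDa
  rot[11] = bbbDcFfCaEA$cBbeDBEDDae
  rot[12] = bbDcFfCaEA$cBbeDBEDDaeb
  rot[13] = bDcFfCaEA$cBbeDBEDDaebb
  rot[14] = DcFfCaEA$cBbeDBEDDaebbb
  rot[15] = cFfCaEA$cBbeDBEDDaebbbD
  rot[16] = FfCaEA$cBbeDBEDDaebbbDc
  rot[17] = fCaEA$cBbeDBEDDaebbbDcF
  rot[18] = CaEA$cBbeDBEDDaebbbDcFf
  rot[19] = aEA$cBbeDBEDDaebbbDcFfC
  rot[20] = EA$cBbeDBEDDaebbbDcFfCa
  rot[21] = A$cBbeDBEDDaebbbDcFfCaE
  rot[22] = $cBbeDBEDDaebbbDcFfCaEA
Sorted (with $ < everything):
  sorted[0] = $cBbeDBEDDaebbbDcFfCaEA  (last char: 'A')
  sorted[1] = A$cBbeDBEDDaebbbDcFfCaE  (last char: 'E')
  sorted[2] = BEDDaebbbDcFfCaEA$cBbeD  (last char: 'D')
  sorted[3] = BbeDBEDDaebbbDcFfCaEA$c  (last char: 'c')
  sorted[4] = CaEA$cBbeDBEDDaebbbDcFf  (last char: 'f')
  sorted[5] = DBEDDaebbbDcFfCaEA$cBbe  (last char: 'e')
  sorted[6] = DDaebbbDcFfCaEA$cBbeDBE  (last char: 'E')
  sorted[7] = DaebbbDcFfCaEA$cBbeDBED  (last char: 'D')
  sorted[8] = DcFfCaEA$cBbeDBEDDaebbb  (last char: 'b')
  sorted[9] = EA$cBbeDBEDDaebbbDcFfCa  (last char: 'a')
  sorted[10] = EDDaebbbDcFfCaEA$cBbeDB  (last char: 'B')
  sorted[11] = FfCaEA$cBbeDBEDDaebbbDc  (last char: 'c')
  sorted[12] = aEA$cBbeDBEDDaebbbDcFfC  (last char: 'C')
  sorted[13] = aebbbDcFfCaEA$cBbeDBEDD  (last char: 'D')
  sorted[14] = bDcFfCaEA$cBbeDBEDDaebb  (last char: 'b')
  sorted[15] = bbDcFfCaEA$cBbeDBEDDaeb  (last char: 'b')
  sorted[16] = bbbDcFfCaEA$cBbeDBEDDae  (last char: 'e')
  sorted[17] = beDBEDDaebbbDcFfCaEA$cB  (last char: 'B')
  sorted[18] = cBbeDBEDDaebbbDcFfCaEA$  (last char: '$')
  sorted[19] = cFfCaEA$cBbeDBEDDaebbbD  (last char: 'D')
  sorted[20] = eDBEDDaebbbDcFfCaEA$cBb  (last char: 'b')
  sorted[21] = ebbbDcFfCaEA$cBbeDBEDDa  (last char: 'a')
  sorted[22] = fCaEA$cBbeDBEDDaebbbDcF  (last char: 'F')
Last column: AEDcfeEDbaBcCDbbeB$DbaF
Original string S is at sorted index 18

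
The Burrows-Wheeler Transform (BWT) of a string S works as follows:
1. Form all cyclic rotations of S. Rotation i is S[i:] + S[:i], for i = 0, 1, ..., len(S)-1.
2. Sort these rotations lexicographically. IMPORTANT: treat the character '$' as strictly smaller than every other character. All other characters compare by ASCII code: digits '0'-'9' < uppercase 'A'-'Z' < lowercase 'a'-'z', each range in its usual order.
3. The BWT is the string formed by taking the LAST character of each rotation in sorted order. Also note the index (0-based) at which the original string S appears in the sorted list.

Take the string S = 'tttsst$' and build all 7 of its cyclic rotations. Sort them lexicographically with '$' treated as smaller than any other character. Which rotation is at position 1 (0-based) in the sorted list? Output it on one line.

All 7 rotations (rotation i = S[i:]+S[:i]):
  rot[0] = tttsst$
  rot[1] = ttsst$t
  rot[2] = tsst$tt
  rot[3] = sst$ttt
  rot[4] = st$ttts
  rot[5] = t$tttss
  rot[6] = $tttsst
Sorted (with $ < everything):
  sorted[0] = $tttsst
  sorted[1] = sst$ttt
  sorted[2] = st$ttts
  sorted[3] = t$tttss
  sorted[4] = tsst$tt
  sorted[5] = ttsst$t
  sorted[6] = tttsst$
sorted[1] = sst$ttt

Answer: sst$ttt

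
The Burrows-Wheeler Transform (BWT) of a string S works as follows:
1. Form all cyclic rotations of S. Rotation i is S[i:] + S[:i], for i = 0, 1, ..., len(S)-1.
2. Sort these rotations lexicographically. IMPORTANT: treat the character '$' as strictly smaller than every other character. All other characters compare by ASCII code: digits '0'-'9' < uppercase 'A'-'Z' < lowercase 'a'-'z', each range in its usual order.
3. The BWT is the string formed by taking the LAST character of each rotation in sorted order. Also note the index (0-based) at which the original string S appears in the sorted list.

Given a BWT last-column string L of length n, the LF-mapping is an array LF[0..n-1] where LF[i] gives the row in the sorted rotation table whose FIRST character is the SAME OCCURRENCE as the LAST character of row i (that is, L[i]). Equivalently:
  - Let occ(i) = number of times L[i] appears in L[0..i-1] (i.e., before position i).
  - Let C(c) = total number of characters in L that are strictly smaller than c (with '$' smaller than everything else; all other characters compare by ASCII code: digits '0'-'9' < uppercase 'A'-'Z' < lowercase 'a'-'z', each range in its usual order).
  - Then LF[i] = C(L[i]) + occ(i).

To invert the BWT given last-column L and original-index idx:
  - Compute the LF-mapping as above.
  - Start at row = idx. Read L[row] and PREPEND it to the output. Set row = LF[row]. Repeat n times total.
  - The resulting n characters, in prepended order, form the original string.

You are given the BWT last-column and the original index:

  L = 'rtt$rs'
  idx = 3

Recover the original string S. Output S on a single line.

LF mapping: 1 4 5 0 2 3
Walk LF starting at row 3, prepending L[row]:
  step 1: row=3, L[3]='$', prepend. Next row=LF[3]=0
  step 2: row=0, L[0]='r', prepend. Next row=LF[0]=1
  step 3: row=1, L[1]='t', prepend. Next row=LF[1]=4
  step 4: row=4, L[4]='r', prepend. Next row=LF[4]=2
  step 5: row=2, L[2]='t', prepend. Next row=LF[2]=5
  step 6: row=5, L[5]='s', prepend. Next row=LF[5]=3
Reversed output: strtr$

Answer: strtr$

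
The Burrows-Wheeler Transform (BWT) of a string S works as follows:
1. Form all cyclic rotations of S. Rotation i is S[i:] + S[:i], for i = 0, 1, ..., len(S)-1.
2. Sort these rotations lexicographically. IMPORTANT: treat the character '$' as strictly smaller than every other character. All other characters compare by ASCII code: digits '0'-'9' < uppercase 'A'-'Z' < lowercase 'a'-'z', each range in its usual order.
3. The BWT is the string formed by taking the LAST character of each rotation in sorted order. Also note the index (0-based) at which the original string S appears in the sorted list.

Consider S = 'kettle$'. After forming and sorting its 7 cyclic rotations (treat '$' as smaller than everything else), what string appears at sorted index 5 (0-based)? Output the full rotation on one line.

Answer: tle$ket

Derivation:
All 7 rotations (rotation i = S[i:]+S[:i]):
  rot[0] = kettle$
  rot[1] = ettle$k
  rot[2] = ttle$ke
  rot[3] = tle$ket
  rot[4] = le$kett
  rot[5] = e$kettl
  rot[6] = $kettle
Sorted (with $ < everything):
  sorted[0] = $kettle
  sorted[1] = e$kettl
  sorted[2] = ettle$k
  sorted[3] = kettle$
  sorted[4] = le$kett
  sorted[5] = tle$ket
  sorted[6] = ttle$ke
sorted[5] = tle$ket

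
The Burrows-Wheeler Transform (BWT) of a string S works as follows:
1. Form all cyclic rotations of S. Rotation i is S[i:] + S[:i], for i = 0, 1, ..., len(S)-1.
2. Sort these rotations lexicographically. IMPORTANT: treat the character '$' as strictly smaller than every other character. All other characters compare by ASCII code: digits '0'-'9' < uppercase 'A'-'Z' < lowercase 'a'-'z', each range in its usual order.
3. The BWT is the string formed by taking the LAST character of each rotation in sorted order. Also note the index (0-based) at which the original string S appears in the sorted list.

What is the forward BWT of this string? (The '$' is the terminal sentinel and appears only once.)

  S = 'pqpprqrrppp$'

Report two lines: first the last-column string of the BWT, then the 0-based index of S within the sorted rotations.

All 12 rotations (rotation i = S[i:]+S[:i]):
  rot[0] = pqpprqrrppp$
  rot[1] = qpprqrrppp$p
  rot[2] = pprqrrppp$pq
  rot[3] = prqrrppp$pqp
  rot[4] = rqrrppp$pqpp
  rot[5] = qrrppp$pqppr
  rot[6] = rrppp$pqpprq
  rot[7] = rppp$pqpprqr
  rot[8] = ppp$pqpprqrr
  rot[9] = pp$pqpprqrrp
  rot[10] = p$pqpprqrrpp
  rot[11] = $pqpprqrrppp
Sorted (with $ < everything):
  sorted[0] = $pqpprqrrppp  (last char: 'p')
  sorted[1] = p$pqpprqrrpp  (last char: 'p')
  sorted[2] = pp$pqpprqrrp  (last char: 'p')
  sorted[3] = ppp$pqpprqrr  (last char: 'r')
  sorted[4] = pprqrrppp$pq  (last char: 'q')
  sorted[5] = pqpprqrrppp$  (last char: '$')
  sorted[6] = prqrrppp$pqp  (last char: 'p')
  sorted[7] = qpprqrrppp$p  (last char: 'p')
  sorted[8] = qrrppp$pqppr  (last char: 'r')
  sorted[9] = rppp$pqpprqr  (last char: 'r')
  sorted[10] = rqrrppp$pqpp  (last char: 'p')
  sorted[11] = rrppp$pqpprq  (last char: 'q')
Last column: ppprq$pprrpq
Original string S is at sorted index 5

Answer: ppprq$pprrpq
5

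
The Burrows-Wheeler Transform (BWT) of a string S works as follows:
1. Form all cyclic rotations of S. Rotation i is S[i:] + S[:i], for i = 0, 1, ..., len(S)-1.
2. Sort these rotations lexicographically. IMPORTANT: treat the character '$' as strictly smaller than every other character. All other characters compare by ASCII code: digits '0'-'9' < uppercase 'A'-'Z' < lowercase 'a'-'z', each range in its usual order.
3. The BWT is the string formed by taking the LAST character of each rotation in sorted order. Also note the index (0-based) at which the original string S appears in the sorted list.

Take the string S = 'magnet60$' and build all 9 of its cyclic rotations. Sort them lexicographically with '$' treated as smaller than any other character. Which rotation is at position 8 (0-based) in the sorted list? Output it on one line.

All 9 rotations (rotation i = S[i:]+S[:i]):
  rot[0] = magnet60$
  rot[1] = agnet60$m
  rot[2] = gnet60$ma
  rot[3] = net60$mag
  rot[4] = et60$magn
  rot[5] = t60$magne
  rot[6] = 60$magnet
  rot[7] = 0$magnet6
  rot[8] = $magnet60
Sorted (with $ < everything):
  sorted[0] = $magnet60
  sorted[1] = 0$magnet6
  sorted[2] = 60$magnet
  sorted[3] = agnet60$m
  sorted[4] = et60$magn
  sorted[5] = gnet60$ma
  sorted[6] = magnet60$
  sorted[7] = net60$mag
  sorted[8] = t60$magne
sorted[8] = t60$magne

Answer: t60$magne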